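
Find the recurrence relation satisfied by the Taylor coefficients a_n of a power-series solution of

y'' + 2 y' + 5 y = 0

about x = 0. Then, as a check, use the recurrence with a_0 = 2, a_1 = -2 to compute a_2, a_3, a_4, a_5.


Substitute y = sum_n a_n x^n.
y''(x) has coefficient (n+2)(n+1) a_{n+2} at x^n;
2 y'(x) has coefficient 2 (n+1) a_{n+1} at x^n;
5 y(x) has coefficient 5 a_n at x^n.
Matching x^n: (n+2)(n+1) a_{n+2} + 2 (n+1) a_{n+1} + 5 a_n = 0.
Thus a_{n+2} = [-2 (n+1) a_{n+1} - 5 a_n] / ((n+1)(n+2)).

Check with a_0 = 2, a_1 = -2 (apply the recurrence for n = 0, 1, 2, 3): a_0 = 2, a_1 = -2, a_2 = -3, a_3 = 11/3, a_4 = -7/12, a_5 = -41/60.

a_(n+2) = [-2 (n+1) a_(n+1) - 5 a_n] / ((n+1)(n+2)); check: a_0 = 2, a_1 = -2, a_2 = -3, a_3 = 11/3, a_4 = -7/12, a_5 = -41/60


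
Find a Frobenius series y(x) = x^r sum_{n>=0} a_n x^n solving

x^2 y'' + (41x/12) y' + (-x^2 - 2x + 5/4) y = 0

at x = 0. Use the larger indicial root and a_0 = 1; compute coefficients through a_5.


Write in Frobenius form y'' + (p(x)/x) y' + (q(x)/x^2) y = 0:
  p(x) = 41/12,  q(x) = -x^2 - 2x + 5/4.
Indicial equation: r(r-1) + (41/12) r + (5/4) = 0 -> roots r_1 = -3/4, r_2 = -5/3.
Take r = r_1 = -3/4. Let y(x) = x^r sum_{n>=0} a_n x^n with a_0 = 1.
Substitute y = x^r sum a_n x^n and match x^{r+n}. The recurrence is
  D(n) a_n - 2 a_{n-1} - 1 a_{n-2} = 0,  where D(n) = (r+n)(r+n-1) + (41/12)(r+n) + (5/4).
  a_n = [2 a_{n-1} + 1 a_{n-2}] / D(n).
Since the indicial polynomial factors as (r - r_1)(r - r_2), D(n) = (r_1 + n - r_1)(r_1 + n - r_2) = n(n + 11/12).
Evaluating step by step (a_0 = 1):
  n = 1: D(1) = 1(1 + 11/12) = 23/12; numerator = 2(1) = 2; a_1 = (2)/(23/12) = 24/23
  n = 2: D(2) = 2(2 + 11/12) = 35/6; numerator = 2(24/23) + 1(1) = 71/23; a_2 = (71/23)/(35/6) = 426/805
  n = 3: D(3) = 3(3 + 11/12) = 47/4; numerator = 2(426/805) + 1(24/23) = 1692/805; a_3 = (1692/805)/(47/4) = 144/805
  n = 4: D(4) = 4(4 + 11/12) = 59/3; numerator = 2(144/805) + 1(426/805) = 102/115; a_4 = (102/115)/(59/3) = 306/6785
  n = 5: D(5) = 5(5 + 11/12) = 355/12; numerator = 2(306/6785) + 1(144/805) = 2556/9499; a_5 = (2556/9499)/(355/12) = 432/47495

r = -3/4; a_0 = 1; a_1 = 24/23; a_2 = 426/805; a_3 = 144/805; a_4 = 306/6785; a_5 = 432/47495


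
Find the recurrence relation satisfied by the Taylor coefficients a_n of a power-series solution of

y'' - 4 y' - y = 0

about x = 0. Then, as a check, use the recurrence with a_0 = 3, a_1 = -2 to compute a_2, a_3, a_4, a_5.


Substitute y = sum_n a_n x^n.
y''(x) has coefficient (n+2)(n+1) a_{n+2} at x^n;
-4 y'(x) has coefficient -4 (n+1) a_{n+1} at x^n;
-y(x) has coefficient -1 a_n at x^n.
Matching x^n: (n+2)(n+1) a_{n+2} - 4 (n+1) a_{n+1} - 1 a_n = 0.
Thus a_{n+2} = [4 (n+1) a_{n+1} + 1 a_n] / ((n+1)(n+2)).

Check with a_0 = 3, a_1 = -2 (apply the recurrence for n = 0, 1, 2, 3): a_0 = 3, a_1 = -2, a_2 = -5/2, a_3 = -11/3, a_4 = -31/8, a_5 = -197/60.

a_(n+2) = [4 (n+1) a_(n+1) + 1 a_n] / ((n+1)(n+2)); check: a_0 = 3, a_1 = -2, a_2 = -5/2, a_3 = -11/3, a_4 = -31/8, a_5 = -197/60


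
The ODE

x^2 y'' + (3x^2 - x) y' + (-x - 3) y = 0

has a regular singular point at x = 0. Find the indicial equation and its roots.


Divide by x^2 to reach normal form y'' + P_1(x) y' + P_2(x) y = 0 with P_1(x) = 3 - 1/x and P_2(x) = -1/x - 3/x^2.
x = 0 is a singular point because the y'-coefficient 3 - 1/x has a pole at x = 0 and the y-coefficient -1/x - 3/x^2 has a pole at x = 0.
It is a regular singular point because x P_1(x) = p(x) = 3x - 1 and x^2 P_2(x) = q(x) = -x - 3 are polynomials, hence analytic at x = 0.
p(0) = -1,  q(0) = -3.
Indicial equation: r(r-1) + p(0) r + q(0) = 0, i.e. r^2 + (p(0) - 1) r + q(0) = 0, i.e. r^2 - 2 r - 3 = 0.
Discriminant: (-2)^2 - 4(-3) = 16, so r = (2 ± 4)/2.
Solving: r_1 = 3, r_2 = -1.

indicial: r^2 - 2 r - 3 = 0; roots r_1 = 3, r_2 = -1


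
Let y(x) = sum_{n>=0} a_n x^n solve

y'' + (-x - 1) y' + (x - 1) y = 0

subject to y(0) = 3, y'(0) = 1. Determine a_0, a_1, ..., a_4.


Ansatz: y(x) = sum_{n>=0} a_n x^n, so y'(x) = sum_{n>=1} n a_n x^(n-1) and y''(x) = sum_{n>=2} n(n-1) a_n x^(n-2).
Substitute into P(x) y'' + Q(x) y' + R(x) y = 0 with P(x) = 1, Q(x) = -x - 1, R(x) = x - 1, and match powers of x.
Initial conditions: a_0 = 3, a_1 = 1.
Setting the coefficient of each power of x to zero and solving order by order (substituting the coefficients already found):
  x^0: 2 a_2 - a_1 - a_0 = 0  ->  2 a_2 = a_1 + a_0 = 4  ->  a_2 = 2
  x^1: 6 a_3 - 2 a_2 - 2 a_1 + a_0 = 0  ->  6 a_3 = 2 a_2 + 2 a_1 - a_0 = 3  ->  a_3 = 1/2
  x^2: 12 a_4 - 3 a_3 - 3 a_2 + a_1 = 0  ->  12 a_4 = 3 a_3 + 3 a_2 - a_1 = 13/2  ->  a_4 = 13/24
Truncated series: y(x) = 3 + x + 2 x^2 + (1/2) x^3 + (13/24) x^4 + O(x^5).

a_0 = 3; a_1 = 1; a_2 = 2; a_3 = 1/2; a_4 = 13/24


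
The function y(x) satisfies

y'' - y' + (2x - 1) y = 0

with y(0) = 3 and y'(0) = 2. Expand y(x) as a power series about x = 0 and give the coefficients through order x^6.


Ansatz: y(x) = sum_{n>=0} a_n x^n, so y'(x) = sum_{n>=1} n a_n x^(n-1) and y''(x) = sum_{n>=2} n(n-1) a_n x^(n-2).
Substitute into P(x) y'' + Q(x) y' + R(x) y = 0 with P(x) = 1, Q(x) = -1, R(x) = 2x - 1, and match powers of x.
Initial conditions: a_0 = 3, a_1 = 2.
Setting the coefficient of each power of x to zero and solving order by order (substituting the coefficients already found):
  x^0: 2 a_2 - a_1 - a_0 = 0  ->  2 a_2 = a_1 + a_0 = 5  ->  a_2 = 5/2
  x^1: 6 a_3 - 2 a_2 - a_1 + 2 a_0 = 0  ->  6 a_3 = 2 a_2 + a_1 - 2 a_0 = 1  ->  a_3 = 1/6
  x^2: 12 a_4 - 3 a_3 - a_2 + 2 a_1 = 0  ->  12 a_4 = 3 a_3 + a_2 - 2 a_1 = -1  ->  a_4 = -1/12
  x^3: 20 a_5 - 4 a_4 - a_3 + 2 a_2 = 0  ->  20 a_5 = 4 a_4 + a_3 - 2 a_2 = -31/6  ->  a_5 = -31/120
  x^4: 30 a_6 - 5 a_5 - a_4 + 2 a_3 = 0  ->  30 a_6 = 5 a_5 + a_4 - 2 a_3 = -41/24  ->  a_6 = -41/720
Truncated series: y(x) = 3 + 2 x + (5/2) x^2 + (1/6) x^3 - (1/12) x^4 - (31/120) x^5 - (41/720) x^6 + O(x^7).

a_0 = 3; a_1 = 2; a_2 = 5/2; a_3 = 1/6; a_4 = -1/12; a_5 = -31/120; a_6 = -41/720


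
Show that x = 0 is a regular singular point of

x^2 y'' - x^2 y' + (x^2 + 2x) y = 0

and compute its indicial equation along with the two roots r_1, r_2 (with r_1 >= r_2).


Divide by x^2 to reach normal form y'' + P_1(x) y' + P_2(x) y = 0 with P_1(x) = -1 and P_2(x) = 1 + 2/x.
x = 0 is a singular point because the y-coefficient 1 + 2/x has a pole at x = 0.
It is a regular singular point because x P_1(x) = p(x) = -x and x^2 P_2(x) = q(x) = x^2 + 2x are polynomials, hence analytic at x = 0.
p(0) = 0,  q(0) = 0.
Indicial equation: r(r-1) + p(0) r + q(0) = 0, i.e. r^2 + (p(0) - 1) r + q(0) = 0, i.e. r^2 - 1 r = 0.
Discriminant: (-1)^2 - 4(0) = 1, so r = (1 ± 1)/2.
Solving: r_1 = 1, r_2 = 0.

indicial: r^2 - 1 r = 0; roots r_1 = 1, r_2 = 0


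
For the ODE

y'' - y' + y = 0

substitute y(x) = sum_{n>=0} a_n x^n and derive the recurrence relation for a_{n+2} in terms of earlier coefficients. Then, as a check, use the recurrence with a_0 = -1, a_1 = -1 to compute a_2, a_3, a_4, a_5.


Substitute y = sum_n a_n x^n.
y''(x) has coefficient (n+2)(n+1) a_{n+2} at x^n;
-y'(x) has coefficient -(n+1) a_{n+1} at x^n;
y(x) has coefficient 1 a_n at x^n.
Matching x^n: (n+2)(n+1) a_{n+2} - (n+1) a_{n+1} + 1 a_n = 0.
Thus a_{n+2} = [(n+1) a_{n+1} - 1 a_n] / ((n+1)(n+2)).

Check with a_0 = -1, a_1 = -1 (apply the recurrence for n = 0, 1, 2, 3): a_0 = -1, a_1 = -1, a_2 = 0, a_3 = 1/6, a_4 = 1/24, a_5 = 0.

a_(n+2) = [(n+1) a_(n+1) - 1 a_n] / ((n+1)(n+2)); check: a_0 = -1, a_1 = -1, a_2 = 0, a_3 = 1/6, a_4 = 1/24, a_5 = 0


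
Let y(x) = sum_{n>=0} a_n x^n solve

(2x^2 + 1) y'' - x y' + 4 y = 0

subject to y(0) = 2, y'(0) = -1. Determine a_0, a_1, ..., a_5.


Ansatz: y(x) = sum_{n>=0} a_n x^n, so y'(x) = sum_{n>=1} n a_n x^(n-1) and y''(x) = sum_{n>=2} n(n-1) a_n x^(n-2).
Substitute into P(x) y'' + Q(x) y' + R(x) y = 0 with P(x) = 2x^2 + 1, Q(x) = -x, R(x) = 4, and match powers of x.
Initial conditions: a_0 = 2, a_1 = -1.
Setting the coefficient of each power of x to zero and solving order by order (substituting the coefficients already found):
  x^0: 2 a_2 + 4 a_0 = 0  ->  2 a_2 = -4 a_0 = -8  ->  a_2 = -4
  x^1: 6 a_3 + 3 a_1 = 0  ->  6 a_3 = -3 a_1 = 3  ->  a_3 = 1/2
  x^2: 12 a_4 + 6 a_2 = 0  ->  12 a_4 = -6 a_2 = 24  ->  a_4 = 2
  x^3: 20 a_5 + 13 a_3 = 0  ->  20 a_5 = -13 a_3 = -13/2  ->  a_5 = -13/40
Truncated series: y(x) = 2 - x - 4 x^2 + (1/2) x^3 + 2 x^4 - (13/40) x^5 + O(x^6).

a_0 = 2; a_1 = -1; a_2 = -4; a_3 = 1/2; a_4 = 2; a_5 = -13/40


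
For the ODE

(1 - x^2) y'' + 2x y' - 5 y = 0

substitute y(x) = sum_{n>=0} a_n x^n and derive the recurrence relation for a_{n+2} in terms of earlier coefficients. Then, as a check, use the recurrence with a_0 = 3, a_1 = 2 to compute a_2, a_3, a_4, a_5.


Substitute y = sum_n a_n x^n.
(1 - 1 x^2) y'' contributes (n+2)(n+1) a_{n+2} - n(n-1) a_n at x^n.
2 x y'(x) contributes 2 n a_n at x^n.
-5 y(x) contributes -5 a_n at x^n.
Matching x^n: (n+2)(n+1) a_{n+2} + (-n(n-1) + 2 n - 5) a_n = 0.
Thus a_{n+2} = (n(n-1) - 2 n + 5) / ((n+1)(n+2)) * a_n.

Check with a_0 = 3, a_1 = 2 (apply the recurrence for n = 0, 1, 2, 3): a_0 = 3, a_1 = 2, a_2 = 15/2, a_3 = 1, a_4 = 15/8, a_5 = 1/4.

a_(n+2) = (n(n-1) - 2 n + 5) / ((n+1)(n+2)) * a_n; check: a_0 = 3, a_1 = 2, a_2 = 15/2, a_3 = 1, a_4 = 15/8, a_5 = 1/4


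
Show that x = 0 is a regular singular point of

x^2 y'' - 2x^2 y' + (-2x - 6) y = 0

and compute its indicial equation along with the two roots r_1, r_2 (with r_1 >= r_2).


Divide by x^2 to reach normal form y'' + P_1(x) y' + P_2(x) y = 0 with P_1(x) = -2 and P_2(x) = -2/x - 6/x^2.
x = 0 is a singular point because the y-coefficient -2/x - 6/x^2 has a pole at x = 0.
It is a regular singular point because x P_1(x) = p(x) = -2x and x^2 P_2(x) = q(x) = -2x - 6 are polynomials, hence analytic at x = 0.
p(0) = 0,  q(0) = -6.
Indicial equation: r(r-1) + p(0) r + q(0) = 0, i.e. r^2 + (p(0) - 1) r + q(0) = 0, i.e. r^2 - 1 r - 6 = 0.
Discriminant: (-1)^2 - 4(-6) = 25, so r = (1 ± 5)/2.
Solving: r_1 = 3, r_2 = -2.

indicial: r^2 - 1 r - 6 = 0; roots r_1 = 3, r_2 = -2


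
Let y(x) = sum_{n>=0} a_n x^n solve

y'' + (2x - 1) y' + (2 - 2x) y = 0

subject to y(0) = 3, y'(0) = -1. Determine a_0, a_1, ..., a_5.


Ansatz: y(x) = sum_{n>=0} a_n x^n, so y'(x) = sum_{n>=1} n a_n x^(n-1) and y''(x) = sum_{n>=2} n(n-1) a_n x^(n-2).
Substitute into P(x) y'' + Q(x) y' + R(x) y = 0 with P(x) = 1, Q(x) = 2x - 1, R(x) = 2 - 2x, and match powers of x.
Initial conditions: a_0 = 3, a_1 = -1.
Setting the coefficient of each power of x to zero and solving order by order (substituting the coefficients already found):
  x^0: 2 a_2 - a_1 + 2 a_0 = 0  ->  2 a_2 = a_1 - 2 a_0 = -7  ->  a_2 = -7/2
  x^1: 6 a_3 - 2 a_2 + 4 a_1 - 2 a_0 = 0  ->  6 a_3 = 2 a_2 - 4 a_1 + 2 a_0 = 3  ->  a_3 = 1/2
  x^2: 12 a_4 - 3 a_3 + 6 a_2 - 2 a_1 = 0  ->  12 a_4 = 3 a_3 - 6 a_2 + 2 a_1 = 41/2  ->  a_4 = 41/24
  x^3: 20 a_5 - 4 a_4 + 8 a_3 - 2 a_2 = 0  ->  20 a_5 = 4 a_4 - 8 a_3 + 2 a_2 = -25/6  ->  a_5 = -5/24
Truncated series: y(x) = 3 - x - (7/2) x^2 + (1/2) x^3 + (41/24) x^4 - (5/24) x^5 + O(x^6).

a_0 = 3; a_1 = -1; a_2 = -7/2; a_3 = 1/2; a_4 = 41/24; a_5 = -5/24


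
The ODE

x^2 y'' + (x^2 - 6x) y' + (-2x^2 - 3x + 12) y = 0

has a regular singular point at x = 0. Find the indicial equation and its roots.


Divide by x^2 to reach normal form y'' + P_1(x) y' + P_2(x) y = 0 with P_1(x) = 1 - 6/x and P_2(x) = -2 - 3/x + 12/x^2.
x = 0 is a singular point because the y'-coefficient 1 - 6/x has a pole at x = 0 and the y-coefficient -2 - 3/x + 12/x^2 has a pole at x = 0.
It is a regular singular point because x P_1(x) = p(x) = x - 6 and x^2 P_2(x) = q(x) = -2x^2 - 3x + 12 are polynomials, hence analytic at x = 0.
p(0) = -6,  q(0) = 12.
Indicial equation: r(r-1) + p(0) r + q(0) = 0, i.e. r^2 + (p(0) - 1) r + q(0) = 0, i.e. r^2 - 7 r + 12 = 0.
Discriminant: (-7)^2 - 4(12) = 1, so r = (7 ± 1)/2.
Solving: r_1 = 4, r_2 = 3.

indicial: r^2 - 7 r + 12 = 0; roots r_1 = 4, r_2 = 3


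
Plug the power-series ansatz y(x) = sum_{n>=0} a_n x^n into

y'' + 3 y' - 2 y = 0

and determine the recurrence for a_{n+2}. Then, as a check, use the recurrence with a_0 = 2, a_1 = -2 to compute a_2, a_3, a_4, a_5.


Substitute y = sum_n a_n x^n.
y''(x) has coefficient (n+2)(n+1) a_{n+2} at x^n;
3 y'(x) has coefficient 3 (n+1) a_{n+1} at x^n;
-2 y(x) has coefficient -2 a_n at x^n.
Matching x^n: (n+2)(n+1) a_{n+2} + 3 (n+1) a_{n+1} - 2 a_n = 0.
Thus a_{n+2} = [-3 (n+1) a_{n+1} + 2 a_n] / ((n+1)(n+2)).

Check with a_0 = 2, a_1 = -2 (apply the recurrence for n = 0, 1, 2, 3): a_0 = 2, a_1 = -2, a_2 = 5, a_3 = -17/3, a_4 = 61/12, a_5 = -217/60.

a_(n+2) = [-3 (n+1) a_(n+1) + 2 a_n] / ((n+1)(n+2)); check: a_0 = 2, a_1 = -2, a_2 = 5, a_3 = -17/3, a_4 = 61/12, a_5 = -217/60


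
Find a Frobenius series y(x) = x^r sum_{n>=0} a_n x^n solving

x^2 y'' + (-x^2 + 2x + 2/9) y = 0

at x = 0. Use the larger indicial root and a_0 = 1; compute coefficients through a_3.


Write in Frobenius form y'' + (p(x)/x) y' + (q(x)/x^2) y = 0:
  p(x) = 0,  q(x) = -x^2 + 2x + 2/9.
Indicial equation: r(r-1) + (0) r + (2/9) = 0 -> roots r_1 = 2/3, r_2 = 1/3.
Take r = r_1 = 2/3. Let y(x) = x^r sum_{n>=0} a_n x^n with a_0 = 1.
Substitute y = x^r sum a_n x^n and match x^{r+n}. The recurrence is
  D(n) a_n + 2 a_{n-1} - 1 a_{n-2} = 0,  where D(n) = (r+n)(r+n-1) + (0)(r+n) + (2/9).
  a_n = [-2 a_{n-1} + 1 a_{n-2}] / D(n).
Since the indicial polynomial factors as (r - r_1)(r - r_2), D(n) = (r_1 + n - r_1)(r_1 + n - r_2) = n(n + 1/3).
Evaluating step by step (a_0 = 1):
  n = 1: D(1) = 1(1 + 1/3) = 4/3; numerator = -2(1) = -2; a_1 = (-2)/(4/3) = -3/2
  n = 2: D(2) = 2(2 + 1/3) = 14/3; numerator = -2(-3/2) + 1(1) = 4; a_2 = (4)/(14/3) = 6/7
  n = 3: D(3) = 3(3 + 1/3) = 10; numerator = -2(6/7) + 1(-3/2) = -45/14; a_3 = (-45/14)/(10) = -9/28

r = 2/3; a_0 = 1; a_1 = -3/2; a_2 = 6/7; a_3 = -9/28


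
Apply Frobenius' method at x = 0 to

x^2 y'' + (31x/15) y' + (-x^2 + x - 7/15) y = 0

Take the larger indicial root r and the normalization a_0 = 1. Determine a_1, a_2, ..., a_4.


Write in Frobenius form y'' + (p(x)/x) y' + (q(x)/x^2) y = 0:
  p(x) = 31/15,  q(x) = -x^2 + x - 7/15.
Indicial equation: r(r-1) + (31/15) r + (-7/15) = 0 -> roots r_1 = 1/3, r_2 = -7/5.
Take r = r_1 = 1/3. Let y(x) = x^r sum_{n>=0} a_n x^n with a_0 = 1.
Substitute y = x^r sum a_n x^n and match x^{r+n}. The recurrence is
  D(n) a_n + 1 a_{n-1} - 1 a_{n-2} = 0,  where D(n) = (r+n)(r+n-1) + (31/15)(r+n) + (-7/15).
  a_n = [-1 a_{n-1} + 1 a_{n-2}] / D(n).
Since the indicial polynomial factors as (r - r_1)(r - r_2), D(n) = (r_1 + n - r_1)(r_1 + n - r_2) = n(n + 26/15).
Evaluating step by step (a_0 = 1):
  n = 1: D(1) = 1(1 + 26/15) = 41/15; numerator = -1(1) = -1; a_1 = (-1)/(41/15) = -15/41
  n = 2: D(2) = 2(2 + 26/15) = 112/15; numerator = -1(-15/41) + 1(1) = 56/41; a_2 = (56/41)/(112/15) = 15/82
  n = 3: D(3) = 3(3 + 26/15) = 71/5; numerator = -1(15/82) + 1(-15/41) = -45/82; a_3 = (-45/82)/(71/5) = -225/5822
  n = 4: D(4) = 4(4 + 26/15) = 344/15; numerator = -1(-225/5822) + 1(15/82) = 645/2911; a_4 = (645/2911)/(344/15) = 225/23288

r = 1/3; a_0 = 1; a_1 = -15/41; a_2 = 15/82; a_3 = -225/5822; a_4 = 225/23288


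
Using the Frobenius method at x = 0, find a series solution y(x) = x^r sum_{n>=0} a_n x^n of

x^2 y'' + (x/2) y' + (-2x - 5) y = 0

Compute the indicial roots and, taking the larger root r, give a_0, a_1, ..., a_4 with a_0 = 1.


Write in Frobenius form y'' + (p(x)/x) y' + (q(x)/x^2) y = 0:
  p(x) = 1/2,  q(x) = -2x - 5.
Indicial equation: r(r-1) + (1/2) r + (-5) = 0 -> roots r_1 = 5/2, r_2 = -2.
Take r = r_1 = 5/2. Let y(x) = x^r sum_{n>=0} a_n x^n with a_0 = 1.
Substitute y = x^r sum a_n x^n and match x^{r+n}. The recurrence is
  D(n) a_n - 2 a_{n-1} = 0,  where D(n) = (r+n)(r+n-1) + (1/2)(r+n) + (-5).
  a_n = 2 / D(n) * a_{n-1}.
Since the indicial polynomial factors as (r - r_1)(r - r_2), D(n) = (r_1 + n - r_1)(r_1 + n - r_2) = n(n + 9/2).
Evaluating step by step (a_0 = 1):
  n = 1: D(1) = 1(1 + 9/2) = 11/2; numerator = 2(1) = 2; a_1 = (2)/(11/2) = 4/11
  n = 2: D(2) = 2(2 + 9/2) = 13; numerator = 2(4/11) = 8/11; a_2 = (8/11)/(13) = 8/143
  n = 3: D(3) = 3(3 + 9/2) = 45/2; numerator = 2(8/143) = 16/143; a_3 = (16/143)/(45/2) = 32/6435
  n = 4: D(4) = 4(4 + 9/2) = 34; numerator = 2(32/6435) = 64/6435; a_4 = (64/6435)/(34) = 32/109395

r = 5/2; a_0 = 1; a_1 = 4/11; a_2 = 8/143; a_3 = 32/6435; a_4 = 32/109395


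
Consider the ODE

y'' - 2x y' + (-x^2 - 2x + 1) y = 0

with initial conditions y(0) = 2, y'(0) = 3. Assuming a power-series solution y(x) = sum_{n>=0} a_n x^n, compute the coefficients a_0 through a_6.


Ansatz: y(x) = sum_{n>=0} a_n x^n, so y'(x) = sum_{n>=1} n a_n x^(n-1) and y''(x) = sum_{n>=2} n(n-1) a_n x^(n-2).
Substitute into P(x) y'' + Q(x) y' + R(x) y = 0 with P(x) = 1, Q(x) = -2x, R(x) = -x^2 - 2x + 1, and match powers of x.
Initial conditions: a_0 = 2, a_1 = 3.
Setting the coefficient of each power of x to zero and solving order by order (substituting the coefficients already found):
  x^0: 2 a_2 + a_0 = 0  ->  2 a_2 = -a_0 = -2  ->  a_2 = -1
  x^1: 6 a_3 - a_1 - 2 a_0 = 0  ->  6 a_3 = a_1 + 2 a_0 = 7  ->  a_3 = 7/6
  x^2: 12 a_4 - 3 a_2 - 2 a_1 - a_0 = 0  ->  12 a_4 = 3 a_2 + 2 a_1 + a_0 = 5  ->  a_4 = 5/12
  x^3: 20 a_5 - 5 a_3 - 2 a_2 - a_1 = 0  ->  20 a_5 = 5 a_3 + 2 a_2 + a_1 = 41/6  ->  a_5 = 41/120
  x^4: 30 a_6 - 7 a_4 - 2 a_3 - a_2 = 0  ->  30 a_6 = 7 a_4 + 2 a_3 + a_2 = 17/4  ->  a_6 = 17/120
Truncated series: y(x) = 2 + 3 x - x^2 + (7/6) x^3 + (5/12) x^4 + (41/120) x^5 + (17/120) x^6 + O(x^7).

a_0 = 2; a_1 = 3; a_2 = -1; a_3 = 7/6; a_4 = 5/12; a_5 = 41/120; a_6 = 17/120


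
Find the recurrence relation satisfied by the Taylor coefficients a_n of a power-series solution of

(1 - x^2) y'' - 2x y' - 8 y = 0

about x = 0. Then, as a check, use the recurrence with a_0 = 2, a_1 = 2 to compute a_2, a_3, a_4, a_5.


Substitute y = sum_n a_n x^n.
(1 - 1 x^2) y'' contributes (n+2)(n+1) a_{n+2} - n(n-1) a_n at x^n.
-2 x y'(x) contributes -2 n a_n at x^n.
-8 y(x) contributes -8 a_n at x^n.
Matching x^n: (n+2)(n+1) a_{n+2} + (-n(n-1) - 2 n - 8) a_n = 0.
Thus a_{n+2} = (n(n-1) + 2 n + 8) / ((n+1)(n+2)) * a_n.

Check with a_0 = 2, a_1 = 2 (apply the recurrence for n = 0, 1, 2, 3): a_0 = 2, a_1 = 2, a_2 = 8, a_3 = 10/3, a_4 = 28/3, a_5 = 10/3.

a_(n+2) = (n(n-1) + 2 n + 8) / ((n+1)(n+2)) * a_n; check: a_0 = 2, a_1 = 2, a_2 = 8, a_3 = 10/3, a_4 = 28/3, a_5 = 10/3


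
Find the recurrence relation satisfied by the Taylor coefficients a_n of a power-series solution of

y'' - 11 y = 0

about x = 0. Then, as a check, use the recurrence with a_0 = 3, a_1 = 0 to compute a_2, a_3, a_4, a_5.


Substitute y = sum_n a_n x^n into y'' + (const) y = 0.
y''(x) = sum_{n>=0} (n+2)(n+1) a_{n+2} x^n.
The ODE becomes sum_n [(n+2)(n+1) a_{n+2} - 11 a_n] x^n = 0.
Setting each coefficient to zero gives the recurrence:
  (n+2)(n+1) a_{n+2} - 11 a_n = 0,
  a_{n+2} = 11 / ((n+1)(n+2)) a_n.

Check with a_0 = 3, a_1 = 0 (apply the recurrence for n = 0, 1, 2, 3): a_0 = 3, a_1 = 0, a_2 = 33/2, a_3 = 0, a_4 = 121/8, a_5 = 0.

a_{n+2} = 11/((n+1)(n+2)) * a_n; check: a_0 = 3, a_1 = 0, a_2 = 33/2, a_3 = 0, a_4 = 121/8, a_5 = 0


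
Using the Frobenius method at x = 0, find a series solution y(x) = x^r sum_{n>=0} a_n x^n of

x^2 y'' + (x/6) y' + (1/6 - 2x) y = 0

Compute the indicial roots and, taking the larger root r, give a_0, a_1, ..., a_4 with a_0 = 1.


Write in Frobenius form y'' + (p(x)/x) y' + (q(x)/x^2) y = 0:
  p(x) = 1/6,  q(x) = 1/6 - 2x.
Indicial equation: r(r-1) + (1/6) r + (1/6) = 0 -> roots r_1 = 1/2, r_2 = 1/3.
Take r = r_1 = 1/2. Let y(x) = x^r sum_{n>=0} a_n x^n with a_0 = 1.
Substitute y = x^r sum a_n x^n and match x^{r+n}. The recurrence is
  D(n) a_n - 2 a_{n-1} = 0,  where D(n) = (r+n)(r+n-1) + (1/6)(r+n) + (1/6).
  a_n = 2 / D(n) * a_{n-1}.
Since the indicial polynomial factors as (r - r_1)(r - r_2), D(n) = (r_1 + n - r_1)(r_1 + n - r_2) = n(n + 1/6).
Evaluating step by step (a_0 = 1):
  n = 1: D(1) = 1(1 + 1/6) = 7/6; numerator = 2(1) = 2; a_1 = (2)/(7/6) = 12/7
  n = 2: D(2) = 2(2 + 1/6) = 13/3; numerator = 2(12/7) = 24/7; a_2 = (24/7)/(13/3) = 72/91
  n = 3: D(3) = 3(3 + 1/6) = 19/2; numerator = 2(72/91) = 144/91; a_3 = (144/91)/(19/2) = 288/1729
  n = 4: D(4) = 4(4 + 1/6) = 50/3; numerator = 2(288/1729) = 576/1729; a_4 = (576/1729)/(50/3) = 864/43225

r = 1/2; a_0 = 1; a_1 = 12/7; a_2 = 72/91; a_3 = 288/1729; a_4 = 864/43225


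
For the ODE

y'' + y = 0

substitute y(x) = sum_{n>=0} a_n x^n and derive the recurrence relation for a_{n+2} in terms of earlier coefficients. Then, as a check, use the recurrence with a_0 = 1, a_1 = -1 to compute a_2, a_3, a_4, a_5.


Substitute y = sum_n a_n x^n into y'' + (const) y = 0.
y''(x) = sum_{n>=0} (n+2)(n+1) a_{n+2} x^n.
The ODE becomes sum_n [(n+2)(n+1) a_{n+2} + 1 a_n] x^n = 0.
Setting each coefficient to zero gives the recurrence:
  (n+2)(n+1) a_{n+2} + 1 a_n = 0,
  a_{n+2} = -1 / ((n+1)(n+2)) a_n.

Check with a_0 = 1, a_1 = -1 (apply the recurrence for n = 0, 1, 2, 3): a_0 = 1, a_1 = -1, a_2 = -1/2, a_3 = 1/6, a_4 = 1/24, a_5 = -1/120.

a_{n+2} = -1/((n+1)(n+2)) * a_n; check: a_0 = 1, a_1 = -1, a_2 = -1/2, a_3 = 1/6, a_4 = 1/24, a_5 = -1/120


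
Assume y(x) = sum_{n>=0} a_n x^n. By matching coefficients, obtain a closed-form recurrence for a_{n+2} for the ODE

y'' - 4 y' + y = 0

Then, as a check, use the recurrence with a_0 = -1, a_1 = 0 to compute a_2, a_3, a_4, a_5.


Substitute y = sum_n a_n x^n.
y''(x) has coefficient (n+2)(n+1) a_{n+2} at x^n;
-4 y'(x) has coefficient -4 (n+1) a_{n+1} at x^n;
y(x) has coefficient 1 a_n at x^n.
Matching x^n: (n+2)(n+1) a_{n+2} - 4 (n+1) a_{n+1} + 1 a_n = 0.
Thus a_{n+2} = [4 (n+1) a_{n+1} - 1 a_n] / ((n+1)(n+2)).

Check with a_0 = -1, a_1 = 0 (apply the recurrence for n = 0, 1, 2, 3): a_0 = -1, a_1 = 0, a_2 = 1/2, a_3 = 2/3, a_4 = 5/8, a_5 = 7/15.

a_(n+2) = [4 (n+1) a_(n+1) - 1 a_n] / ((n+1)(n+2)); check: a_0 = -1, a_1 = 0, a_2 = 1/2, a_3 = 2/3, a_4 = 5/8, a_5 = 7/15


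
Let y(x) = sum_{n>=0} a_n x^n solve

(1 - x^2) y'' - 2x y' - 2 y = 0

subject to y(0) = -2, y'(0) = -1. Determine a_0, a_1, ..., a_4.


Ansatz: y(x) = sum_{n>=0} a_n x^n, so y'(x) = sum_{n>=1} n a_n x^(n-1) and y''(x) = sum_{n>=2} n(n-1) a_n x^(n-2).
Substitute into P(x) y'' + Q(x) y' + R(x) y = 0 with P(x) = 1 - x^2, Q(x) = -2x, R(x) = -2, and match powers of x.
Initial conditions: a_0 = -2, a_1 = -1.
Setting the coefficient of each power of x to zero and solving order by order (substituting the coefficients already found):
  x^0: 2 a_2 - 2 a_0 = 0  ->  2 a_2 = 2 a_0 = -4  ->  a_2 = -2
  x^1: 6 a_3 - 4 a_1 = 0  ->  6 a_3 = 4 a_1 = -4  ->  a_3 = -2/3
  x^2: 12 a_4 - 8 a_2 = 0  ->  12 a_4 = 8 a_2 = -16  ->  a_4 = -4/3
Truncated series: y(x) = -2 - x - 2 x^2 - (2/3) x^3 - (4/3) x^4 + O(x^5).

a_0 = -2; a_1 = -1; a_2 = -2; a_3 = -2/3; a_4 = -4/3


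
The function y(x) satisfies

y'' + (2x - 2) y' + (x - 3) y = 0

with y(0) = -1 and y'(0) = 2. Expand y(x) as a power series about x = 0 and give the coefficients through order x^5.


Ansatz: y(x) = sum_{n>=0} a_n x^n, so y'(x) = sum_{n>=1} n a_n x^(n-1) and y''(x) = sum_{n>=2} n(n-1) a_n x^(n-2).
Substitute into P(x) y'' + Q(x) y' + R(x) y = 0 with P(x) = 1, Q(x) = 2x - 2, R(x) = x - 3, and match powers of x.
Initial conditions: a_0 = -1, a_1 = 2.
Setting the coefficient of each power of x to zero and solving order by order (substituting the coefficients already found):
  x^0: 2 a_2 - 2 a_1 - 3 a_0 = 0  ->  2 a_2 = 2 a_1 + 3 a_0 = 1  ->  a_2 = 1/2
  x^1: 6 a_3 - 4 a_2 - a_1 + a_0 = 0  ->  6 a_3 = 4 a_2 + a_1 - a_0 = 5  ->  a_3 = 5/6
  x^2: 12 a_4 - 6 a_3 + a_2 + a_1 = 0  ->  12 a_4 = 6 a_3 - a_2 - a_1 = 5/2  ->  a_4 = 5/24
  x^3: 20 a_5 - 8 a_4 + 3 a_3 + a_2 = 0  ->  20 a_5 = 8 a_4 - 3 a_3 - a_2 = -4/3  ->  a_5 = -1/15
Truncated series: y(x) = -1 + 2 x + (1/2) x^2 + (5/6) x^3 + (5/24) x^4 - (1/15) x^5 + O(x^6).

a_0 = -1; a_1 = 2; a_2 = 1/2; a_3 = 5/6; a_4 = 5/24; a_5 = -1/15


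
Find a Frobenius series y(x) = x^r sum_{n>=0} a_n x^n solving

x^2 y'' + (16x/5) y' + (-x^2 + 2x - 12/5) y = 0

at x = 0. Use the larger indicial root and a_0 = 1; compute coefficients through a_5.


Write in Frobenius form y'' + (p(x)/x) y' + (q(x)/x^2) y = 0:
  p(x) = 16/5,  q(x) = -x^2 + 2x - 12/5.
Indicial equation: r(r-1) + (16/5) r + (-12/5) = 0 -> roots r_1 = 4/5, r_2 = -3.
Take r = r_1 = 4/5. Let y(x) = x^r sum_{n>=0} a_n x^n with a_0 = 1.
Substitute y = x^r sum a_n x^n and match x^{r+n}. The recurrence is
  D(n) a_n + 2 a_{n-1} - 1 a_{n-2} = 0,  where D(n) = (r+n)(r+n-1) + (16/5)(r+n) + (-12/5).
  a_n = [-2 a_{n-1} + 1 a_{n-2}] / D(n).
Since the indicial polynomial factors as (r - r_1)(r - r_2), D(n) = (r_1 + n - r_1)(r_1 + n - r_2) = n(n + 19/5).
Evaluating step by step (a_0 = 1):
  n = 1: D(1) = 1(1 + 19/5) = 24/5; numerator = -2(1) = -2; a_1 = (-2)/(24/5) = -5/12
  n = 2: D(2) = 2(2 + 19/5) = 58/5; numerator = -2(-5/12) + 1(1) = 11/6; a_2 = (11/6)/(58/5) = 55/348
  n = 3: D(3) = 3(3 + 19/5) = 102/5; numerator = -2(55/348) + 1(-5/12) = -85/116; a_3 = (-85/116)/(102/5) = -25/696
  n = 4: D(4) = 4(4 + 19/5) = 156/5; numerator = -2(-25/696) + 1(55/348) = 20/87; a_4 = (20/87)/(156/5) = 25/3393
  n = 5: D(5) = 5(5 + 19/5) = 44; numerator = -2(25/3393) + 1(-25/696) = -1375/27144; a_5 = (-1375/27144)/(44) = -125/108576

r = 4/5; a_0 = 1; a_1 = -5/12; a_2 = 55/348; a_3 = -25/696; a_4 = 25/3393; a_5 = -125/108576


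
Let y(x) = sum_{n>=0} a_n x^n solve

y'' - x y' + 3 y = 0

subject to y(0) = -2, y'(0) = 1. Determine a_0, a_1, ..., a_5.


Ansatz: y(x) = sum_{n>=0} a_n x^n, so y'(x) = sum_{n>=1} n a_n x^(n-1) and y''(x) = sum_{n>=2} n(n-1) a_n x^(n-2).
Substitute into P(x) y'' + Q(x) y' + R(x) y = 0 with P(x) = 1, Q(x) = -x, R(x) = 3, and match powers of x.
Initial conditions: a_0 = -2, a_1 = 1.
Setting the coefficient of each power of x to zero and solving order by order (substituting the coefficients already found):
  x^0: 2 a_2 + 3 a_0 = 0  ->  2 a_2 = -3 a_0 = 6  ->  a_2 = 3
  x^1: 6 a_3 + 2 a_1 = 0  ->  6 a_3 = -2 a_1 = -2  ->  a_3 = -1/3
  x^2: 12 a_4 + a_2 = 0  ->  12 a_4 = -a_2 = -3  ->  a_4 = -1/4
  x^3: 20 a_5 = 0  ->  a_5 = 0
Truncated series: y(x) = -2 + x + 3 x^2 - (1/3) x^3 - (1/4) x^4 + O(x^6).

a_0 = -2; a_1 = 1; a_2 = 3; a_3 = -1/3; a_4 = -1/4; a_5 = 0


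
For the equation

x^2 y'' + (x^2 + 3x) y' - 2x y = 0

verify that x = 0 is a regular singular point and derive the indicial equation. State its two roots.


Divide by x^2 to reach normal form y'' + P_1(x) y' + P_2(x) y = 0 with P_1(x) = 1 + 3/x and P_2(x) = -2/x.
x = 0 is a singular point because the y'-coefficient 1 + 3/x has a pole at x = 0 and the y-coefficient -2/x has a pole at x = 0.
It is a regular singular point because x P_1(x) = p(x) = x + 3 and x^2 P_2(x) = q(x) = -2x are polynomials, hence analytic at x = 0.
p(0) = 3,  q(0) = 0.
Indicial equation: r(r-1) + p(0) r + q(0) = 0, i.e. r^2 + (p(0) - 1) r + q(0) = 0, i.e. r^2 + 2 r = 0.
Discriminant: (2)^2 - 4(0) = 4, so r = (-2 ± 2)/2.
Solving: r_1 = 0, r_2 = -2.

indicial: r^2 + 2 r = 0; roots r_1 = 0, r_2 = -2


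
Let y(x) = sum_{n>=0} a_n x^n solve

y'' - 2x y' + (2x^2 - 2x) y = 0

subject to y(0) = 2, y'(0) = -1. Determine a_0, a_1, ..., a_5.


Ansatz: y(x) = sum_{n>=0} a_n x^n, so y'(x) = sum_{n>=1} n a_n x^(n-1) and y''(x) = sum_{n>=2} n(n-1) a_n x^(n-2).
Substitute into P(x) y'' + Q(x) y' + R(x) y = 0 with P(x) = 1, Q(x) = -2x, R(x) = 2x^2 - 2x, and match powers of x.
Initial conditions: a_0 = 2, a_1 = -1.
Setting the coefficient of each power of x to zero and solving order by order (substituting the coefficients already found):
  x^0: 2 a_2 = 0  ->  a_2 = 0
  x^1: 6 a_3 - 2 a_1 - 2 a_0 = 0  ->  6 a_3 = 2 a_1 + 2 a_0 = 2  ->  a_3 = 1/3
  x^2: 12 a_4 - 4 a_2 - 2 a_1 + 2 a_0 = 0  ->  12 a_4 = 4 a_2 + 2 a_1 - 2 a_0 = -6  ->  a_4 = -1/2
  x^3: 20 a_5 - 6 a_3 - 2 a_2 + 2 a_1 = 0  ->  20 a_5 = 6 a_3 + 2 a_2 - 2 a_1 = 4  ->  a_5 = 1/5
Truncated series: y(x) = 2 - x + (1/3) x^3 - (1/2) x^4 + (1/5) x^5 + O(x^6).

a_0 = 2; a_1 = -1; a_2 = 0; a_3 = 1/3; a_4 = -1/2; a_5 = 1/5


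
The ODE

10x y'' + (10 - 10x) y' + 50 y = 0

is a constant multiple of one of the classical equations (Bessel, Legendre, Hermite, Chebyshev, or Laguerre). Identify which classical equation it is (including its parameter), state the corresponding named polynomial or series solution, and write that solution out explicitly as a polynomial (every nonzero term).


All three coefficients share the factor 10; dividing through by 10 gives  x y'' + (1 - x) y' + 5 y = 0.
This matches the Laguerre equation x y'' + (1 - x) y' + n y = 0 with n = 5; the polynomial solution is L_5(x).
With y = sum_k a_k x^k, matching x^k gives (k+1)k a_{k+1} + (k+1) a_{k+1} - k a_k + n a_k = 0, i.e. (k+1)^2 a_{k+1} = (k - n) a_k = (k - 5) a_k. The right side vanishes at k = 5, so the series terminates at degree 5.
Standard normalization L_n(0) = 1 gives a_0 = 1. Work upward with a_{k+1} = (k - 5) a_k / (k+1)^2:
  a_1 = (0 - 5)(1) / 1^2 = -5/1 = -5
  a_2 = (1 - 5)(-5) / 2^2 = 20/4 = 5
  a_3 = (2 - 5)(5) / 3^2 = -15/9 = -5/3
  a_4 = (3 - 5)(-5/3) / 4^2 = (10/3)/16 = 5/24
  a_5 = (4 - 5)(5/24) / 5^2 = (-5/24)/25 = -1/120
Hence L_5(x) = -x^5/120 + 5 x^4/24 - 5 x^3/3 + 5 x^2 - 5 x + 1.

L_5(x); series = -x^5/120 + 5 x^4/24 - 5 x^3/3 + 5 x^2 - 5 x + 1


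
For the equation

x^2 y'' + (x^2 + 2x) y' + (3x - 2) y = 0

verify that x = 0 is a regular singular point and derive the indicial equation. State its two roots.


Divide by x^2 to reach normal form y'' + P_1(x) y' + P_2(x) y = 0 with P_1(x) = 1 + 2/x and P_2(x) = 3/x - 2/x^2.
x = 0 is a singular point because the y'-coefficient 1 + 2/x has a pole at x = 0 and the y-coefficient 3/x - 2/x^2 has a pole at x = 0.
It is a regular singular point because x P_1(x) = p(x) = x + 2 and x^2 P_2(x) = q(x) = 3x - 2 are polynomials, hence analytic at x = 0.
p(0) = 2,  q(0) = -2.
Indicial equation: r(r-1) + p(0) r + q(0) = 0, i.e. r^2 + (p(0) - 1) r + q(0) = 0, i.e. r^2 + 1 r - 2 = 0.
Discriminant: (1)^2 - 4(-2) = 9, so r = (-1 ± 3)/2.
Solving: r_1 = 1, r_2 = -2.

indicial: r^2 + 1 r - 2 = 0; roots r_1 = 1, r_2 = -2


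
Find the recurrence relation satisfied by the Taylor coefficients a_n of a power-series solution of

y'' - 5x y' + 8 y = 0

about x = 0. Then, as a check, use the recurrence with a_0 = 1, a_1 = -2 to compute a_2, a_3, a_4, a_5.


Substitute y = sum_n a_n x^n.
y''(x) has coefficient (n+2)(n+1) a_{n+2} at x^n;
-5 x y'(x) has coefficient -5 n a_n at x^n (shift);
8 y(x) has coefficient 8 a_n at x^n.
Matching x^n: (n+2)(n+1) a_{n+2} + (-5n + 8) a_n = 0.
Thus a_{n+2} = (5n - 8) / ((n+1)(n+2)) * a_n.

Check with a_0 = 1, a_1 = -2 (apply the recurrence for n = 0, 1, 2, 3): a_0 = 1, a_1 = -2, a_2 = -4, a_3 = 1, a_4 = -2/3, a_5 = 7/20.

a_(n+2) = (5n - 8) / ((n+1)(n+2)) * a_n; check: a_0 = 1, a_1 = -2, a_2 = -4, a_3 = 1, a_4 = -2/3, a_5 = 7/20


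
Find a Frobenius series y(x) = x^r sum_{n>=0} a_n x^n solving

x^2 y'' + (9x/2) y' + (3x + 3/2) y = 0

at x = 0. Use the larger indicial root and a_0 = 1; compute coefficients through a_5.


Write in Frobenius form y'' + (p(x)/x) y' + (q(x)/x^2) y = 0:
  p(x) = 9/2,  q(x) = 3x + 3/2.
Indicial equation: r(r-1) + (9/2) r + (3/2) = 0 -> roots r_1 = -1/2, r_2 = -3.
Take r = r_1 = -1/2. Let y(x) = x^r sum_{n>=0} a_n x^n with a_0 = 1.
Substitute y = x^r sum a_n x^n and match x^{r+n}. The recurrence is
  D(n) a_n + 3 a_{n-1} = 0,  where D(n) = (r+n)(r+n-1) + (9/2)(r+n) + (3/2).
  a_n = -3 / D(n) * a_{n-1}.
Since the indicial polynomial factors as (r - r_1)(r - r_2), D(n) = (r_1 + n - r_1)(r_1 + n - r_2) = n(n + 5/2).
Evaluating step by step (a_0 = 1):
  n = 1: D(1) = 1(1 + 5/2) = 7/2; numerator = -3(1) = -3; a_1 = (-3)/(7/2) = -6/7
  n = 2: D(2) = 2(2 + 5/2) = 9; numerator = -3(-6/7) = 18/7; a_2 = (18/7)/(9) = 2/7
  n = 3: D(3) = 3(3 + 5/2) = 33/2; numerator = -3(2/7) = -6/7; a_3 = (-6/7)/(33/2) = -4/77
  n = 4: D(4) = 4(4 + 5/2) = 26; numerator = -3(-4/77) = 12/77; a_4 = (12/77)/(26) = 6/1001
  n = 5: D(5) = 5(5 + 5/2) = 75/2; numerator = -3(6/1001) = -18/1001; a_5 = (-18/1001)/(75/2) = -12/25025

r = -1/2; a_0 = 1; a_1 = -6/7; a_2 = 2/7; a_3 = -4/77; a_4 = 6/1001; a_5 = -12/25025


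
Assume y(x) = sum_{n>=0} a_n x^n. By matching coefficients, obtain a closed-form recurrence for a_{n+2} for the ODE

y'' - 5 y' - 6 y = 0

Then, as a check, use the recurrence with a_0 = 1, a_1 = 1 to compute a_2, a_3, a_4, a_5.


Substitute y = sum_n a_n x^n.
y''(x) has coefficient (n+2)(n+1) a_{n+2} at x^n;
-5 y'(x) has coefficient -5 (n+1) a_{n+1} at x^n;
-6 y(x) has coefficient -6 a_n at x^n.
Matching x^n: (n+2)(n+1) a_{n+2} - 5 (n+1) a_{n+1} - 6 a_n = 0.
Thus a_{n+2} = [5 (n+1) a_{n+1} + 6 a_n] / ((n+1)(n+2)).

Check with a_0 = 1, a_1 = 1 (apply the recurrence for n = 0, 1, 2, 3): a_0 = 1, a_1 = 1, a_2 = 11/2, a_3 = 61/6, a_4 = 371/24, a_5 = 2221/120.

a_(n+2) = [5 (n+1) a_(n+1) + 6 a_n] / ((n+1)(n+2)); check: a_0 = 1, a_1 = 1, a_2 = 11/2, a_3 = 61/6, a_4 = 371/24, a_5 = 2221/120


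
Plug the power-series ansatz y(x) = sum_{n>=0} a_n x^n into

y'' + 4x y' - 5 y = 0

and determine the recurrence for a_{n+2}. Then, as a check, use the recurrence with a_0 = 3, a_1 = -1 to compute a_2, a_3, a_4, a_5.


Substitute y = sum_n a_n x^n.
y''(x) has coefficient (n+2)(n+1) a_{n+2} at x^n;
4 x y'(x) has coefficient 4 n a_n at x^n (shift);
-5 y(x) has coefficient -5 a_n at x^n.
Matching x^n: (n+2)(n+1) a_{n+2} + (4n - 5) a_n = 0.
Thus a_{n+2} = (-4n + 5) / ((n+1)(n+2)) * a_n.

Check with a_0 = 3, a_1 = -1 (apply the recurrence for n = 0, 1, 2, 3): a_0 = 3, a_1 = -1, a_2 = 15/2, a_3 = -1/6, a_4 = -15/8, a_5 = 7/120.

a_(n+2) = (-4n + 5) / ((n+1)(n+2)) * a_n; check: a_0 = 3, a_1 = -1, a_2 = 15/2, a_3 = -1/6, a_4 = -15/8, a_5 = 7/120


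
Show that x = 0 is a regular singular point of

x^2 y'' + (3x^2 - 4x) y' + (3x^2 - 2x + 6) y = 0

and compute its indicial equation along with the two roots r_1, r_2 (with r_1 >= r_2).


Divide by x^2 to reach normal form y'' + P_1(x) y' + P_2(x) y = 0 with P_1(x) = 3 - 4/x and P_2(x) = 3 - 2/x + 6/x^2.
x = 0 is a singular point because the y'-coefficient 3 - 4/x has a pole at x = 0 and the y-coefficient 3 - 2/x + 6/x^2 has a pole at x = 0.
It is a regular singular point because x P_1(x) = p(x) = 3x - 4 and x^2 P_2(x) = q(x) = 3x^2 - 2x + 6 are polynomials, hence analytic at x = 0.
p(0) = -4,  q(0) = 6.
Indicial equation: r(r-1) + p(0) r + q(0) = 0, i.e. r^2 + (p(0) - 1) r + q(0) = 0, i.e. r^2 - 5 r + 6 = 0.
Discriminant: (-5)^2 - 4(6) = 1, so r = (5 ± 1)/2.
Solving: r_1 = 3, r_2 = 2.

indicial: r^2 - 5 r + 6 = 0; roots r_1 = 3, r_2 = 2


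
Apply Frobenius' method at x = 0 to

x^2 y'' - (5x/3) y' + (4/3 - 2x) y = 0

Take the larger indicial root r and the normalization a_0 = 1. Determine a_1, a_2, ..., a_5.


Write in Frobenius form y'' + (p(x)/x) y' + (q(x)/x^2) y = 0:
  p(x) = -5/3,  q(x) = 4/3 - 2x.
Indicial equation: r(r-1) + (-5/3) r + (4/3) = 0 -> roots r_1 = 2, r_2 = 2/3.
Take r = r_1 = 2. Let y(x) = x^r sum_{n>=0} a_n x^n with a_0 = 1.
Substitute y = x^r sum a_n x^n and match x^{r+n}. The recurrence is
  D(n) a_n - 2 a_{n-1} = 0,  where D(n) = (r+n)(r+n-1) + (-5/3)(r+n) + (4/3).
  a_n = 2 / D(n) * a_{n-1}.
Since the indicial polynomial factors as (r - r_1)(r - r_2), D(n) = (r_1 + n - r_1)(r_1 + n - r_2) = n(n + 4/3).
Evaluating step by step (a_0 = 1):
  n = 1: D(1) = 1(1 + 4/3) = 7/3; numerator = 2(1) = 2; a_1 = (2)/(7/3) = 6/7
  n = 2: D(2) = 2(2 + 4/3) = 20/3; numerator = 2(6/7) = 12/7; a_2 = (12/7)/(20/3) = 9/35
  n = 3: D(3) = 3(3 + 4/3) = 13; numerator = 2(9/35) = 18/35; a_3 = (18/35)/(13) = 18/455
  n = 4: D(4) = 4(4 + 4/3) = 64/3; numerator = 2(18/455) = 36/455; a_4 = (36/455)/(64/3) = 27/7280
  n = 5: D(5) = 5(5 + 4/3) = 95/3; numerator = 2(27/7280) = 27/3640; a_5 = (27/3640)/(95/3) = 81/345800

r = 2; a_0 = 1; a_1 = 6/7; a_2 = 9/35; a_3 = 18/455; a_4 = 27/7280; a_5 = 81/345800


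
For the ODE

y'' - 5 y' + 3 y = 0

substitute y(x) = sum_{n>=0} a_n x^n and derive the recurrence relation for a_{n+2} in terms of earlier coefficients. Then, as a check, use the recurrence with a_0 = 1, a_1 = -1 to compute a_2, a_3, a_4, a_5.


Substitute y = sum_n a_n x^n.
y''(x) has coefficient (n+2)(n+1) a_{n+2} at x^n;
-5 y'(x) has coefficient -5 (n+1) a_{n+1} at x^n;
3 y(x) has coefficient 3 a_n at x^n.
Matching x^n: (n+2)(n+1) a_{n+2} - 5 (n+1) a_{n+1} + 3 a_n = 0.
Thus a_{n+2} = [5 (n+1) a_{n+1} - 3 a_n] / ((n+1)(n+2)).

Check with a_0 = 1, a_1 = -1 (apply the recurrence for n = 0, 1, 2, 3): a_0 = 1, a_1 = -1, a_2 = -4, a_3 = -37/6, a_4 = -161/24, a_5 = -347/60.

a_(n+2) = [5 (n+1) a_(n+1) - 3 a_n] / ((n+1)(n+2)); check: a_0 = 1, a_1 = -1, a_2 = -4, a_3 = -37/6, a_4 = -161/24, a_5 = -347/60


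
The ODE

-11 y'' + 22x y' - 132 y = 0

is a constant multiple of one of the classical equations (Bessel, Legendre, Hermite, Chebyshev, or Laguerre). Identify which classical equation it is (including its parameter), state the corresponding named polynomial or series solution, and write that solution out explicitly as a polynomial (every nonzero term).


All three coefficients share the factor -11; dividing through by -11 gives  y'' - 2x y' + 12 y = 0.
This matches the Hermite equation y'' - 2x y' + 2n y = 0 with 2n = 12, so n = 6; the polynomial solution is H_6(x).
With y = sum_k a_k x^k, matching x^k gives (k+2)(k+1) a_{k+2} = 2(k - n) a_k = 2(k - 6) a_k. The right side vanishes at k = 6, so the series with the parity of 6 terminates at degree 6.
Standard normalization: leading coefficient of H_n is 2^n, so a_6 = 2^6 = 64. Work downward with a_k = (k+1)(k+2) a_{k+2} / (2(k - n)):
  a_4 = (5)(6)(64) / (2(4 - 6)) = 1920/(-4) = -480
  a_2 = (3)(4)(-480) / (2(2 - 6)) = -5760/(-8) = 720
  a_0 = (1)(2)(720) / (2(0 - 6)) = 1440/(-12) = -120
Hence H_6(x) = 64 x^6 - 480 x^4 + 720 x^2 - 120.

H_6(x); series = 64 x^6 - 480 x^4 + 720 x^2 - 120


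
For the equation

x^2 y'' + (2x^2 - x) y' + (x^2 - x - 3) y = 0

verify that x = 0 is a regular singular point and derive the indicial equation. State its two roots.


Divide by x^2 to reach normal form y'' + P_1(x) y' + P_2(x) y = 0 with P_1(x) = 2 - 1/x and P_2(x) = 1 - 1/x - 3/x^2.
x = 0 is a singular point because the y'-coefficient 2 - 1/x has a pole at x = 0 and the y-coefficient 1 - 1/x - 3/x^2 has a pole at x = 0.
It is a regular singular point because x P_1(x) = p(x) = 2x - 1 and x^2 P_2(x) = q(x) = x^2 - x - 3 are polynomials, hence analytic at x = 0.
p(0) = -1,  q(0) = -3.
Indicial equation: r(r-1) + p(0) r + q(0) = 0, i.e. r^2 + (p(0) - 1) r + q(0) = 0, i.e. r^2 - 2 r - 3 = 0.
Discriminant: (-2)^2 - 4(-3) = 16, so r = (2 ± 4)/2.
Solving: r_1 = 3, r_2 = -1.

indicial: r^2 - 2 r - 3 = 0; roots r_1 = 3, r_2 = -1


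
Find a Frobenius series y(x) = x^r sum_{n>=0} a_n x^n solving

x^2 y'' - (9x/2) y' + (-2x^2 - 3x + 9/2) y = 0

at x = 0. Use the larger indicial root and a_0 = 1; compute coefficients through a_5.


Write in Frobenius form y'' + (p(x)/x) y' + (q(x)/x^2) y = 0:
  p(x) = -9/2,  q(x) = -2x^2 - 3x + 9/2.
Indicial equation: r(r-1) + (-9/2) r + (9/2) = 0 -> roots r_1 = 9/2, r_2 = 1.
Take r = r_1 = 9/2. Let y(x) = x^r sum_{n>=0} a_n x^n with a_0 = 1.
Substitute y = x^r sum a_n x^n and match x^{r+n}. The recurrence is
  D(n) a_n - 3 a_{n-1} - 2 a_{n-2} = 0,  where D(n) = (r+n)(r+n-1) + (-9/2)(r+n) + (9/2).
  a_n = [3 a_{n-1} + 2 a_{n-2}] / D(n).
Since the indicial polynomial factors as (r - r_1)(r - r_2), D(n) = (r_1 + n - r_1)(r_1 + n - r_2) = n(n + 7/2).
Evaluating step by step (a_0 = 1):
  n = 1: D(1) = 1(1 + 7/2) = 9/2; numerator = 3(1) = 3; a_1 = (3)/(9/2) = 2/3
  n = 2: D(2) = 2(2 + 7/2) = 11; numerator = 3(2/3) + 2(1) = 4; a_2 = (4)/(11) = 4/11
  n = 3: D(3) = 3(3 + 7/2) = 39/2; numerator = 3(4/11) + 2(2/3) = 80/33; a_3 = (80/33)/(39/2) = 160/1287
  n = 4: D(4) = 4(4 + 7/2) = 30; numerator = 3(160/1287) + 2(4/11) = 472/429; a_4 = (472/429)/(30) = 236/6435
  n = 5: D(5) = 5(5 + 7/2) = 85/2; numerator = 3(236/6435) + 2(160/1287) = 2308/6435; a_5 = (2308/6435)/(85/2) = 4616/546975

r = 9/2; a_0 = 1; a_1 = 2/3; a_2 = 4/11; a_3 = 160/1287; a_4 = 236/6435; a_5 = 4616/546975


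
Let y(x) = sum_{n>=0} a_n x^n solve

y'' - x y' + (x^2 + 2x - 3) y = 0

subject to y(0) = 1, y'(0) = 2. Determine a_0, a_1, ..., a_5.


Ansatz: y(x) = sum_{n>=0} a_n x^n, so y'(x) = sum_{n>=1} n a_n x^(n-1) and y''(x) = sum_{n>=2} n(n-1) a_n x^(n-2).
Substitute into P(x) y'' + Q(x) y' + R(x) y = 0 with P(x) = 1, Q(x) = -x, R(x) = x^2 + 2x - 3, and match powers of x.
Initial conditions: a_0 = 1, a_1 = 2.
Setting the coefficient of each power of x to zero and solving order by order (substituting the coefficients already found):
  x^0: 2 a_2 - 3 a_0 = 0  ->  2 a_2 = 3 a_0 = 3  ->  a_2 = 3/2
  x^1: 6 a_3 - 4 a_1 + 2 a_0 = 0  ->  6 a_3 = 4 a_1 - 2 a_0 = 6  ->  a_3 = 1
  x^2: 12 a_4 - 5 a_2 + 2 a_1 + a_0 = 0  ->  12 a_4 = 5 a_2 - 2 a_1 - a_0 = 5/2  ->  a_4 = 5/24
  x^3: 20 a_5 - 6 a_3 + 2 a_2 + a_1 = 0  ->  20 a_5 = 6 a_3 - 2 a_2 - a_1 = 1  ->  a_5 = 1/20
Truncated series: y(x) = 1 + 2 x + (3/2) x^2 + x^3 + (5/24) x^4 + (1/20) x^5 + O(x^6).

a_0 = 1; a_1 = 2; a_2 = 3/2; a_3 = 1; a_4 = 5/24; a_5 = 1/20
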